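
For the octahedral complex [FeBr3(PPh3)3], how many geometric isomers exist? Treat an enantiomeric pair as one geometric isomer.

2

In an octahedral complex each vertex has one trans partner and four cis neighbours.
The distinct arrangements are (2 in all): Br mer; Br fac.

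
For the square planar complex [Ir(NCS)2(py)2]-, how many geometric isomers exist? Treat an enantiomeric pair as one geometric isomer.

2

A square has two trans pairs of vertices; adjacent vertices are cis.
Systematic placement gives 2 geometric isomers: NCS cis; NCS trans.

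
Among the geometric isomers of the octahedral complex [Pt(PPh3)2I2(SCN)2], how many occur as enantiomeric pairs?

1

The six octahedral sites form three mutually perpendicular trans pairs.
There are 5 geometric isomers: PPh3 trans, I trans, SCN trans; PPh3 cis, I trans, SCN cis; PPh3 cis, I cis, SCN trans; PPh3 cis, I cis, SCN cis (chiral); PPh3 trans, I cis, SCN cis.
One of these lacks any improper symmetry element and so occurs as an enantiomeric pair, giving 5 + 1 = 6 stereoisomers in total.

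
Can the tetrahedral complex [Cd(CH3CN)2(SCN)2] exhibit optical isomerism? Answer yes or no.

In a tetrahedral complex all four positions are equivalent and every pair of ligands is adjacent — there is no cis/trans distinction.
Only one geometric arrangement is possible.

no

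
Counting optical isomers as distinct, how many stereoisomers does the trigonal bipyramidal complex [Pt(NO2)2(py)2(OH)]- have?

6

In a trigonal bipyramid the two axial positions differ from the three equatorial ones.
Placing the ligands in turn and identifying arrangements related by rotation or reflection leaves 5 distinct geometric isomers.
One of these lacks any improper symmetry element and so occurs as an enantiomeric pair, giving 5 + 1 = 6 stereoisomers in total.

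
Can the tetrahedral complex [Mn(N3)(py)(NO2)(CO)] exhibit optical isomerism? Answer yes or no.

yes

Only one geometric arrangement is possible; it has no improper symmetry element, so it exists as a pair of enantiomers (2 stereoisomers).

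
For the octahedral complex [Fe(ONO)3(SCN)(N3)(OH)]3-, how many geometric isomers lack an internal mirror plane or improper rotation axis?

There are 4 geometric isomers: ONO mer (3 arrangements); ONO fac (chiral).
One of these lacks any improper symmetry element and so occurs as an enantiomeric pair, giving 4 + 1 = 5 stereoisomers in total.

1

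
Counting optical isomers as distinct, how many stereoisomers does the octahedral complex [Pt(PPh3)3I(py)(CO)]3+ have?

In an octahedral complex each vertex has one trans partner and four cis neighbours.
Working through the distinct placements yields 4 geometric isomers: PPh3 mer (3 arrangements); PPh3 fac (chiral).
One of these lacks any improper symmetry element and so occurs as an enantiomeric pair, giving 4 + 1 = 5 stereoisomers in total.

5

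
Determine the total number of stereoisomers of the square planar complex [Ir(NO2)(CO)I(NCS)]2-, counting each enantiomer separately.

A square has two trans pairs of vertices; adjacent vertices are cis.
Working through the distinct placements yields 3 geometric isomers: (CO/NCS trans, I/NO2 trans); (CO/NO2 trans, I/NCS trans); (CO/I trans, NCS/NO2 trans).
Each arrangement has an internal mirror plane or centre of symmetry, so none is chiral.

3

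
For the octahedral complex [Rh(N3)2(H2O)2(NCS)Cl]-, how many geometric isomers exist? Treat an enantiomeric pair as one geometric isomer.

6

The six octahedral sites form three mutually perpendicular trans pairs.
Working through the distinct placements yields 6 geometric isomers: N3 cis, H2O cis (3 arrangements, 2 chiral); N3 trans, H2O cis; N3 cis, H2O trans; N3 trans, H2O trans.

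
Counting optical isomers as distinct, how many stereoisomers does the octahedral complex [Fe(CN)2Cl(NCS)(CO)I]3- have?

The six octahedral sites form three mutually perpendicular trans pairs.
Exhaustive case analysis gives 9 geometric isomers.
Of these, 6 lack any improper symmetry element and so occur as enantiomeric pairs, giving 9 + 6 = 15 stereoisomers in total.

15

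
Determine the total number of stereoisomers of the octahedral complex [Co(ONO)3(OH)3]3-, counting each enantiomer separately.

An octahedron has six vertices in three trans pairs; every non-trans pair is cis.
There are 2 geometric isomers: ONO mer; ONO fac.
Each arrangement has an internal mirror plane or centre of symmetry, so none is chiral.

2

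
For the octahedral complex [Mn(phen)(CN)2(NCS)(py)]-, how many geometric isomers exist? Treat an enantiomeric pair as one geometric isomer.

4

The six octahedral sites form three mutually perpendicular trans pairs.
Each phen is bidentate and must span two cis positions.
There are 4 geometric isomers: CN trans; CN cis (3 arrangements, 2 chiral).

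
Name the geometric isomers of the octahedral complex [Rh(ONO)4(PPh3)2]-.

There are 2 geometric isomers: PPh3 trans; PPh3 cis.

cis and trans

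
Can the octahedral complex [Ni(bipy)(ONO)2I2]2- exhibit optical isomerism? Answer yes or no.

The six octahedral sites form three mutually perpendicular trans pairs.
Each bipy is bidentate and must span two cis positions.
Systematic placement gives 3 geometric isomers: ONO cis, I trans; ONO cis, I cis (chiral); ONO trans, I cis.
One of these lacks any improper symmetry element and so occurs as an enantiomeric pair, giving 3 + 1 = 4 stereoisomers in total.

yes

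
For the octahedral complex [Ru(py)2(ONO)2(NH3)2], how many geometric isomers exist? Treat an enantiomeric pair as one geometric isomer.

An octahedron has six vertices in three trans pairs; every non-trans pair is cis.
Working through the distinct placements yields 5 geometric isomers: py trans, ONO trans, NH3 trans; py cis, ONO cis, NH3 trans; py trans, ONO cis, NH3 cis; py cis, ONO cis, NH3 cis (chiral); py cis, ONO trans, NH3 cis.

5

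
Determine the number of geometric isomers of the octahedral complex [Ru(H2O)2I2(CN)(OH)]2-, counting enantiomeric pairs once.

The six octahedral sites form three mutually perpendicular trans pairs.
Systematic placement gives 6 geometric isomers: H2O cis, I cis (3 arrangements, 2 chiral); H2O cis, I trans; H2O trans, I cis; H2O trans, I trans.

6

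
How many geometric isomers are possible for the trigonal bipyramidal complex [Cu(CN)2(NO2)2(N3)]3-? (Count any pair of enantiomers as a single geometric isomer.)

In a trigonal bipyramid the two axial positions differ from the three equatorial ones.
Exhaustive case analysis gives 5 geometric isomers.

5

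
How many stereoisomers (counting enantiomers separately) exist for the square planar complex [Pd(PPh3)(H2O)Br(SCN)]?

A square has two trans pairs of vertices; adjacent vertices are cis.
Systematic placement gives 3 geometric isomers: (Br/PPh3 trans, H2O/SCN trans); (Br/SCN trans, H2O/PPh3 trans); (Br/H2O trans, PPh3/SCN trans).
Each arrangement has an internal mirror plane or centre of symmetry, so none is chiral.

3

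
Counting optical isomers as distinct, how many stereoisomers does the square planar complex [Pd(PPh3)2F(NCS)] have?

In a square planar complex each vertex has one trans partner and two cis neighbours.
Systematic placement gives 2 geometric isomers: PPh3 cis; PPh3 trans.
Each arrangement has an internal mirror plane or centre of symmetry, so none is chiral.

2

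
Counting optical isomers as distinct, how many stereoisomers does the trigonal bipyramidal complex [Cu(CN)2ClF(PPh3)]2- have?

In a trigonal bipyramid the two axial positions differ from the three equatorial ones.
Systematic enumeration (placing each ligand type in turn and discarding arrangements equivalent by rotation or reflection) gives 7 geometric isomers.
Of these, 3 lack any improper symmetry element and so occur as enantiomeric pairs, giving 7 + 3 = 10 stereoisomers in total.

10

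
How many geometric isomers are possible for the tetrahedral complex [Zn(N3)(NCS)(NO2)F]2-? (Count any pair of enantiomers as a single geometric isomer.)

1

In a tetrahedral complex all four positions are equivalent and every pair of ligands is adjacent — there is no cis/trans distinction.
Only one geometric arrangement is possible; it has no improper symmetry element, so it exists as a pair of enantiomers (2 stereoisomers).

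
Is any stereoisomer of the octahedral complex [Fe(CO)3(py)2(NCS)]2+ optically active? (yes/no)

no

In an octahedral complex each vertex has one trans partner and four cis neighbours.
There are 3 geometric isomers: CO mer, py trans; CO mer, py cis; CO fac, py cis.
Each arrangement has an internal mirror plane or centre of symmetry, so none is chiral.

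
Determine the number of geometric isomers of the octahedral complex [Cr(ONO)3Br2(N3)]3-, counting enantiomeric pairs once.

In an octahedral complex each vertex has one trans partner and four cis neighbours.
There are 3 geometric isomers: ONO mer, Br trans; ONO mer, Br cis; ONO fac, Br cis.

3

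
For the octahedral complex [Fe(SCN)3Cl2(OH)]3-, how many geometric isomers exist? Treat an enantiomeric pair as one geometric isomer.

The six octahedral sites form three mutually perpendicular trans pairs.
The distinct arrangements are (3 in all): SCN mer, Cl trans; SCN mer, Cl cis; SCN fac, Cl cis.

3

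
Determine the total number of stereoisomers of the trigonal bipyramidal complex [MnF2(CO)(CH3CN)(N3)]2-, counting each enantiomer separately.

10

A trigonal bipyramid has two axial and three equatorial sites, which are chemically inequivalent.
Systematic enumeration (placing each ligand type in turn and discarding arrangements equivalent by rotation or reflection) gives 7 geometric isomers.
Of these, 3 lack any improper symmetry element and so occur as enantiomeric pairs, giving 7 + 3 = 10 stereoisomers in total.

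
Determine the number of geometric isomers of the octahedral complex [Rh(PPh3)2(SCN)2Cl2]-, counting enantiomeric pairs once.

5

There are 5 geometric isomers: PPh3 trans, SCN trans, Cl trans; PPh3 cis, SCN cis, Cl trans; PPh3 cis, SCN trans, Cl cis; PPh3 cis, SCN cis, Cl cis (chiral); PPh3 trans, SCN cis, Cl cis.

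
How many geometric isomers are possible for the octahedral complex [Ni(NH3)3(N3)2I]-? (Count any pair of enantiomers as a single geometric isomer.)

3

The six octahedral sites form three mutually perpendicular trans pairs.
Systematic placement gives 3 geometric isomers: NH3 mer, N3 cis; NH3 mer, N3 trans; NH3 fac, N3 cis.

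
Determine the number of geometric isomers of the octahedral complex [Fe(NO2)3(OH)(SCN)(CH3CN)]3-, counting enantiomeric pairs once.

The six octahedral sites form three mutually perpendicular trans pairs.
The distinct arrangements are (4 in all): NO2 mer (3 arrangements); NO2 fac (chiral).

4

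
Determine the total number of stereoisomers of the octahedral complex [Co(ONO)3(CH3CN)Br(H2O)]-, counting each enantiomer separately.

An octahedron has six vertices in three trans pairs; every non-trans pair is cis.
The distinct arrangements are (4 in all): ONO mer (3 arrangements); ONO fac (chiral).
One of these lacks any improper symmetry element and so occurs as an enantiomeric pair, giving 4 + 1 = 5 stereoisomers in total.

5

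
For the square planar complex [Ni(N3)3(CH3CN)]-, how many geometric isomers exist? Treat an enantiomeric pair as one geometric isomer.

1

In a square planar complex each vertex has one trans partner and two cis neighbours.
Only one geometric arrangement is possible.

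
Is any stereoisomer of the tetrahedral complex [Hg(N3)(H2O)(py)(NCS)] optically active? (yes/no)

yes

Only one geometric arrangement is possible; it has no improper symmetry element, so it exists as a pair of enantiomers (2 stereoisomers).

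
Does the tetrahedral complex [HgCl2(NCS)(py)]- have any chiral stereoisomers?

All four vertices of a tetrahedron are equivalent and mutually adjacent, so cis/trans isomerism cannot arise.
Only one geometric arrangement is possible.

no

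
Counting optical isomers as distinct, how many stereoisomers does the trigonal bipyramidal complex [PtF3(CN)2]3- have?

3

Systematic placement gives 3 geometric isomers: CN both axial; CN one axial, one equatorial; CN both equatorial.
Each arrangement has an internal mirror plane or centre of symmetry, so none is chiral.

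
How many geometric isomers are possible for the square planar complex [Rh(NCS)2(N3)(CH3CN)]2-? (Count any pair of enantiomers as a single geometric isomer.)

2

In a square planar complex each vertex has one trans partner and two cis neighbours.
Systematic placement gives 2 geometric isomers: NCS cis; NCS trans.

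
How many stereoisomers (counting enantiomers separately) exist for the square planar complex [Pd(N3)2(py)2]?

2

The distinct arrangements are (2 in all): N3 cis; N3 trans.
Each arrangement has an internal mirror plane or centre of symmetry, so none is chiral.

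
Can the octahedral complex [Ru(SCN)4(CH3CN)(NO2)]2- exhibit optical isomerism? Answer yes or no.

no

Working through the distinct placements yields 2 geometric isomers: CH3CN and NO2 mutually trans; CH3CN and NO2 mutually cis.
Each arrangement has an internal mirror plane or centre of symmetry, so none is chiral.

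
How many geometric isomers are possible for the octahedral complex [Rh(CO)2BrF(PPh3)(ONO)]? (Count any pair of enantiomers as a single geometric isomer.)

The six octahedral sites form three mutually perpendicular trans pairs.
Exhaustive case analysis gives 9 geometric isomers.

9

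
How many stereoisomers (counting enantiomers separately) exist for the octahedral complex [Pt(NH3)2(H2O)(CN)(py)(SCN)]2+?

Placing the ligands in turn and identifying arrangements related by rotation or reflection leaves 9 distinct geometric isomers.
Of these, 6 lack any improper symmetry element and so occur as enantiomeric pairs, giving 9 + 6 = 15 stereoisomers in total.

15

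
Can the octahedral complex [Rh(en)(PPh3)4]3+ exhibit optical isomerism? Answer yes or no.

An octahedron has six vertices in three trans pairs; every non-trans pair is cis.
Each en is bidentate and must span two cis positions.
Only one geometric arrangement is possible.

no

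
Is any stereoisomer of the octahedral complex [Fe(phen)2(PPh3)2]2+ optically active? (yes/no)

The six octahedral sites form three mutually perpendicular trans pairs.
Each phen is bidentate and must span two cis positions.
There are 2 geometric isomers: PPh3 trans; PPh3 cis (chiral).
One of these lacks any improper symmetry element and so occurs as an enantiomeric pair, giving 2 + 1 = 3 stereoisomers in total.

yes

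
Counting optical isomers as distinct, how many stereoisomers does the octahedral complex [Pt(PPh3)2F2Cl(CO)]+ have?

An octahedron has six vertices in three trans pairs; every non-trans pair is cis.
Systematic placement gives 6 geometric isomers: PPh3 trans, F trans; PPh3 cis, F cis (3 arrangements, 2 chiral); PPh3 trans, F cis; PPh3 cis, F trans.
Of these, 2 lack any improper symmetry element and so occur as enantiomeric pairs, giving 6 + 2 = 8 stereoisomers in total.

8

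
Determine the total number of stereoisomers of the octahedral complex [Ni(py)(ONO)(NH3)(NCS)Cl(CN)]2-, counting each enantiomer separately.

30

In an octahedral complex each vertex has one trans partner and four cis neighbours.
Placing the ligands in turn and identifying arrangements related by rotation or reflection leaves 15 distinct geometric isomers.
Of these, 15 lack any improper symmetry element and so occur as enantiomeric pairs, giving 15 + 15 = 30 stereoisomers in total.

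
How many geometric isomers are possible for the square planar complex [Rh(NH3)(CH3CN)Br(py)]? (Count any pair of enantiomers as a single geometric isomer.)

Systematic placement gives 3 geometric isomers: (Br/NH3 trans, CH3CN/py trans); (Br/py trans, CH3CN/NH3 trans); (Br/CH3CN trans, NH3/py trans).

3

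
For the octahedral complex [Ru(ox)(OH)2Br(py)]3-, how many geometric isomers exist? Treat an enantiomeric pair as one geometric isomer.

The six octahedral sites form three mutually perpendicular trans pairs.
Each ox is bidentate and must span two cis positions.
Working through the distinct placements yields 4 geometric isomers: OH cis (3 arrangements, 2 chiral); OH trans.

4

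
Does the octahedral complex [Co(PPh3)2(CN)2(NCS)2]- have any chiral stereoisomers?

yes

The six octahedral sites form three mutually perpendicular trans pairs.
Working through the distinct placements yields 5 geometric isomers: PPh3 trans, CN trans, NCS trans; PPh3 cis, CN trans, NCS cis; PPh3 trans, CN cis, NCS cis; PPh3 cis, CN cis, NCS cis (chiral); PPh3 cis, CN cis, NCS trans.
One of these lacks any improper symmetry element and so occurs as an enantiomeric pair, giving 5 + 1 = 6 stereoisomers in total.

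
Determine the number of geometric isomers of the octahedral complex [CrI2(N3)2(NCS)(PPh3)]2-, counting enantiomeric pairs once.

Systematic placement gives 6 geometric isomers: I trans, N3 trans; I trans, N3 cis; I cis, N3 cis (3 arrangements, 2 chiral); I cis, N3 trans.

6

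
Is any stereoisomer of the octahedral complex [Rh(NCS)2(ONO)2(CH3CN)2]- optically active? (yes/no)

yes

An octahedron has six vertices in three trans pairs; every non-trans pair is cis.
The distinct arrangements are (5 in all): NCS trans, ONO trans, CH3CN trans; NCS cis, ONO cis, CH3CN trans; NCS cis, ONO trans, CH3CN cis; NCS cis, ONO cis, CH3CN cis (chiral); NCS trans, ONO cis, CH3CN cis.
One of these lacks any improper symmetry element and so occurs as an enantiomeric pair, giving 5 + 1 = 6 stereoisomers in total.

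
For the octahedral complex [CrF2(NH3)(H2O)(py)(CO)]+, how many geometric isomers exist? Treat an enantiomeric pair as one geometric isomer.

9

In an octahedral complex each vertex has one trans partner and four cis neighbours.
Placing the ligands in turn and identifying arrangements related by rotation or reflection leaves 9 distinct geometric isomers.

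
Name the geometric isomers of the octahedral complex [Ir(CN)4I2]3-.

An octahedron has six vertices in three trans pairs; every non-trans pair is cis.
There are 2 geometric isomers: I trans; I cis.

cis and trans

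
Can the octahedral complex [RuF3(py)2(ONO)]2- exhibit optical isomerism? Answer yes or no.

In an octahedral complex each vertex has one trans partner and four cis neighbours.
Systematic placement gives 3 geometric isomers: F mer, py trans; F mer, py cis; F fac, py cis.
Each arrangement has an internal mirror plane or centre of symmetry, so none is chiral.

no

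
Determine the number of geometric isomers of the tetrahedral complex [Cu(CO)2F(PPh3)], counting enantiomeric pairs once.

1

All four vertices of a tetrahedron are equivalent and mutually adjacent, so cis/trans isomerism cannot arise.
Only one geometric arrangement is possible.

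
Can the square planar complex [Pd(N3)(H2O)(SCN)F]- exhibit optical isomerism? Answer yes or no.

In a square planar complex each vertex has one trans partner and two cis neighbours.
The distinct arrangements are (3 in all): (F/N3 trans, H2O/SCN trans); (F/SCN trans, H2O/N3 trans); (F/H2O trans, N3/SCN trans).
Each arrangement has an internal mirror plane or centre of symmetry, so none is chiral.

no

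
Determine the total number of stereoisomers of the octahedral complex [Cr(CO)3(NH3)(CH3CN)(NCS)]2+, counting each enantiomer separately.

5

The six octahedral sites form three mutually perpendicular trans pairs.
Systematic placement gives 4 geometric isomers: CO mer (3 arrangements); CO fac (chiral).
One of these lacks any improper symmetry element and so occurs as an enantiomeric pair, giving 4 + 1 = 5 stereoisomers in total.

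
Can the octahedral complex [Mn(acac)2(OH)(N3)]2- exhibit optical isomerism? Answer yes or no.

Each acac is bidentate and must span two cis positions.
Systematic placement gives 2 geometric isomers: OH and N3 mutually trans; OH and N3 mutually cis (chiral).
One of these lacks any improper symmetry element and so occurs as an enantiomeric pair, giving 2 + 1 = 3 stereoisomers in total.

yes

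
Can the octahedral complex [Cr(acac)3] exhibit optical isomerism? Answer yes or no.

An octahedron has six vertices in three trans pairs; every non-trans pair is cis.
Each acac is bidentate and must span two cis positions.
Only one geometric arrangement is possible; it has no improper symmetry element, so it exists as a pair of enantiomers (2 stereoisomers).

yes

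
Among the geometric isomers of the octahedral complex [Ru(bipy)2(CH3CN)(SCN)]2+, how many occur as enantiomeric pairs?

The six octahedral sites form three mutually perpendicular trans pairs.
Each bipy is bidentate and must span two cis positions.
There are 2 geometric isomers: CH3CN and SCN mutually trans; CH3CN and SCN mutually cis (chiral).
One of these lacks any improper symmetry element and so occurs as an enantiomeric pair, giving 2 + 1 = 3 stereoisomers in total.

1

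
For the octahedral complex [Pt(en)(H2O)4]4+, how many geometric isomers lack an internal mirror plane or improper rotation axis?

0

The six octahedral sites form three mutually perpendicular trans pairs.
Each en is bidentate and must span two cis positions.
Only one geometric arrangement is possible.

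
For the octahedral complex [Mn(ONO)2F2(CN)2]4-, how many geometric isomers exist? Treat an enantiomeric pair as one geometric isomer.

5

The six octahedral sites form three mutually perpendicular trans pairs.
There are 5 geometric isomers: ONO trans, F trans, CN trans; ONO cis, F cis, CN trans; ONO trans, F cis, CN cis; ONO cis, F cis, CN cis (chiral); ONO cis, F trans, CN cis.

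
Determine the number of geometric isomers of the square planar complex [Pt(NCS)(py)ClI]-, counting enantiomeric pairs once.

A square has two trans pairs of vertices; adjacent vertices are cis.
There are 3 geometric isomers: (Cl/NCS trans, I/py trans); (Cl/py trans, I/NCS trans); (Cl/I trans, NCS/py trans).

3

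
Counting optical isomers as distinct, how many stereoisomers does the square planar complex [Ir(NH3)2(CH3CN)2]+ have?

2

The distinct arrangements are (2 in all): NH3 cis; NH3 trans.
Each arrangement has an internal mirror plane or centre of symmetry, so none is chiral.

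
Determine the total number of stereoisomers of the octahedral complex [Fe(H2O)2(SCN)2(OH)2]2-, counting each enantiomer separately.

6

In an octahedral complex each vertex has one trans partner and four cis neighbours.
Systematic placement gives 5 geometric isomers: H2O trans, SCN trans, OH trans; H2O trans, SCN cis, OH cis; H2O cis, SCN trans, OH cis; H2O cis, SCN cis, OH cis (chiral); H2O cis, SCN cis, OH trans.
One of these lacks any improper symmetry element and so occurs as an enantiomeric pair, giving 5 + 1 = 6 stereoisomers in total.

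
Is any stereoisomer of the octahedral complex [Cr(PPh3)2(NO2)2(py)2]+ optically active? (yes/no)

The distinct arrangements are (5 in all): PPh3 trans, NO2 trans, py trans; PPh3 cis, NO2 trans, py cis; PPh3 cis, NO2 cis, py trans; PPh3 cis, NO2 cis, py cis (chiral); PPh3 trans, NO2 cis, py cis.
One of these lacks any improper symmetry element and so occurs as an enantiomeric pair, giving 5 + 1 = 6 stereoisomers in total.

yes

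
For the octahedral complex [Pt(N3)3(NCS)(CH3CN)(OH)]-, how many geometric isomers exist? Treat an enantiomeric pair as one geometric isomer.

4

An octahedron has six vertices in three trans pairs; every non-trans pair is cis.
The distinct arrangements are (4 in all): N3 mer (3 arrangements); N3 fac (chiral).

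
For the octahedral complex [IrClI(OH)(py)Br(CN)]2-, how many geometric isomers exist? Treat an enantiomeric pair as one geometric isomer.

15

An octahedron has six vertices in three trans pairs; every non-trans pair is cis.
Systematic enumeration (placing each ligand type in turn and discarding arrangements equivalent by rotation or reflection) gives 15 geometric isomers.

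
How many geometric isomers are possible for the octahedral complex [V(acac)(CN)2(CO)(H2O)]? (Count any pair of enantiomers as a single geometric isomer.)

The six octahedral sites form three mutually perpendicular trans pairs.
Each acac is bidentate and must span two cis positions.
There are 4 geometric isomers: CN trans; CN cis (3 arrangements, 2 chiral).

4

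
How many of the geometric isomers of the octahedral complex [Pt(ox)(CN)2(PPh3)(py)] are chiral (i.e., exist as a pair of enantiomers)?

The six octahedral sites form three mutually perpendicular trans pairs.
Each ox is bidentate and must span two cis positions.
The distinct arrangements are (4 in all): CN trans; CN cis (3 arrangements, 2 chiral).
Of these, 2 lack any improper symmetry element and so occur as enantiomeric pairs, giving 4 + 2 = 6 stereoisomers in total.

2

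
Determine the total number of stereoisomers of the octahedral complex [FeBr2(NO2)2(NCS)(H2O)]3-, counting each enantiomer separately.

8

An octahedron has six vertices in three trans pairs; every non-trans pair is cis.
There are 6 geometric isomers: Br trans, NO2 trans; Br trans, NO2 cis; Br cis, NO2 trans; Br cis, NO2 cis (3 arrangements, 2 chiral).
Of these, 2 lack any improper symmetry element and so occur as enantiomeric pairs, giving 6 + 2 = 8 stereoisomers in total.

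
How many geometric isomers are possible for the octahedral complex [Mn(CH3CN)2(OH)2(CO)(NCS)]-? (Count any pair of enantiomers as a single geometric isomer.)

Systematic placement gives 6 geometric isomers: CH3CN trans, OH trans; CH3CN trans, OH cis; CH3CN cis, OH trans; CH3CN cis, OH cis (3 arrangements, 2 chiral).

6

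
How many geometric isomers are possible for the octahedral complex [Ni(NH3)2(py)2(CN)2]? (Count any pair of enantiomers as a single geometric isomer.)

5

There are 5 geometric isomers: NH3 trans, py trans, CN trans; NH3 cis, py cis, CN trans; NH3 cis, py trans, CN cis; NH3 cis, py cis, CN cis (chiral); NH3 trans, py cis, CN cis.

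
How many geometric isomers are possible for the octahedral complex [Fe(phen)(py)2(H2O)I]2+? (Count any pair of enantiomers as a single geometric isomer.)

4

The six octahedral sites form three mutually perpendicular trans pairs.
Each phen is bidentate and must span two cis positions.
The distinct arrangements are (4 in all): py cis (3 arrangements, 2 chiral); py trans.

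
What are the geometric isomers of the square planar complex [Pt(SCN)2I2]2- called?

cis and trans

In a square planar complex each vertex has one trans partner and two cis neighbours.
There are 2 geometric isomers: SCN cis; SCN trans.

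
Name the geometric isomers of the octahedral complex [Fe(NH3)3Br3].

An octahedron has six vertices in three trans pairs; every non-trans pair is cis.
Working through the distinct placements yields 2 geometric isomers: NH3 mer; NH3 fac.

fac and mer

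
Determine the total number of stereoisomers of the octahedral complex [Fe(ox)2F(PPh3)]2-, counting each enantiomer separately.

3

An octahedron has six vertices in three trans pairs; every non-trans pair is cis.
Each ox is bidentate and must span two cis positions.
Systematic placement gives 2 geometric isomers: F and PPh3 mutually trans; F and PPh3 mutually cis (chiral).
One of these lacks any improper symmetry element and so occurs as an enantiomeric pair, giving 2 + 1 = 3 stereoisomers in total.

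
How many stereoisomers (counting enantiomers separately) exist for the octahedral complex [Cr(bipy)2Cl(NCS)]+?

3

The six octahedral sites form three mutually perpendicular trans pairs.
Each bipy is bidentate and must span two cis positions.
The distinct arrangements are (2 in all): Cl and NCS mutually trans; Cl and NCS mutually cis (chiral).
One of these lacks any improper symmetry element and so occurs as an enantiomeric pair, giving 2 + 1 = 3 stereoisomers in total.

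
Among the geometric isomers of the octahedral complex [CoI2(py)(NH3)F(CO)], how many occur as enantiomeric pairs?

6

Systematic enumeration (placing each ligand type in turn and discarding arrangements equivalent by rotation or reflection) gives 9 geometric isomers.
Of these, 6 lack any improper symmetry element and so occur as enantiomeric pairs, giving 9 + 6 = 15 stereoisomers in total.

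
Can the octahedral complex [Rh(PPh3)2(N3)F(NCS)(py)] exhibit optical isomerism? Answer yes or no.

yes

The six octahedral sites form three mutually perpendicular trans pairs.
Exhaustive case analysis gives 9 geometric isomers.
Of these, 6 lack any improper symmetry element and so occur as enantiomeric pairs, giving 9 + 6 = 15 stereoisomers in total.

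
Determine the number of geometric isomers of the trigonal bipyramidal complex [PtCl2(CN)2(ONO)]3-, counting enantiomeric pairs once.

5

Placing the ligands in turn and identifying arrangements related by rotation or reflection leaves 5 distinct geometric isomers.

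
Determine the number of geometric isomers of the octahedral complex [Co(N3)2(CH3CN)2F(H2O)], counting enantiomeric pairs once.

6

An octahedron has six vertices in three trans pairs; every non-trans pair is cis.
The distinct arrangements are (6 in all): N3 trans, CH3CN trans; N3 cis, CH3CN trans; N3 trans, CH3CN cis; N3 cis, CH3CN cis (3 arrangements, 2 chiral).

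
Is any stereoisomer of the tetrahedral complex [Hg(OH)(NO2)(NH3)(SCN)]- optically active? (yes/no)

Only one geometric arrangement is possible; it has no improper symmetry element, so it exists as a pair of enantiomers (2 stereoisomers).

yes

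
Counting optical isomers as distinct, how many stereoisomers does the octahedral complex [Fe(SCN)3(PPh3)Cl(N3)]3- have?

In an octahedral complex each vertex has one trans partner and four cis neighbours.
The distinct arrangements are (4 in all): SCN mer (3 arrangements); SCN fac (chiral).
One of these lacks any improper symmetry element and so occurs as an enantiomeric pair, giving 4 + 1 = 5 stereoisomers in total.

5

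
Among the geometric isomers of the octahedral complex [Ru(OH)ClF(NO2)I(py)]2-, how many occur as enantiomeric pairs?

In an octahedral complex each vertex has one trans partner and four cis neighbours.
Exhaustive case analysis gives 15 geometric isomers.
Of these, 15 lack any improper symmetry element and so occur as enantiomeric pairs, giving 15 + 15 = 30 stereoisomers in total.

15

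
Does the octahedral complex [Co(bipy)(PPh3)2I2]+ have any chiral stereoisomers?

yes

The six octahedral sites form three mutually perpendicular trans pairs.
Each bipy is bidentate and must span two cis positions.
There are 3 geometric isomers: PPh3 cis, I trans; PPh3 cis, I cis (chiral); PPh3 trans, I cis.
One of these lacks any improper symmetry element and so occurs as an enantiomeric pair, giving 3 + 1 = 4 stereoisomers in total.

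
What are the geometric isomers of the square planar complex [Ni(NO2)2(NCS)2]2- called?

cis and trans

The distinct arrangements are (2 in all): NO2 cis; NO2 trans.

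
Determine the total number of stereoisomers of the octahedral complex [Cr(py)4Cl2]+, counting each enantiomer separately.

The six octahedral sites form three mutually perpendicular trans pairs.
There are 2 geometric isomers: Cl trans; Cl cis.
Each arrangement has an internal mirror plane or centre of symmetry, so none is chiral.

2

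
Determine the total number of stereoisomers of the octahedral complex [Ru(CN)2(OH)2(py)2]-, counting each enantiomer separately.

6

The six octahedral sites form three mutually perpendicular trans pairs.
There are 5 geometric isomers: CN trans, OH trans, py trans; CN trans, OH cis, py cis; CN cis, OH cis, py trans; CN cis, OH cis, py cis (chiral); CN cis, OH trans, py cis.
One of these lacks any improper symmetry element and so occurs as an enantiomeric pair, giving 5 + 1 = 6 stereoisomers in total.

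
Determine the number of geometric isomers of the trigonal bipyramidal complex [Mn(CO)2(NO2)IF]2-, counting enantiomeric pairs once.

7

A trigonal bipyramid has two axial and three equatorial sites, which are chemically inequivalent.
Placing the ligands in turn and identifying arrangements related by rotation or reflection leaves 7 distinct geometric isomers.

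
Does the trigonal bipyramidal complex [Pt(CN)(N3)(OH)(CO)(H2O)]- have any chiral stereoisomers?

yes

In a trigonal bipyramid the two axial positions differ from the three equatorial ones.
Systematic enumeration (placing each ligand type in turn and discarding arrangements equivalent by rotation or reflection) gives 10 geometric isomers.
Of these, 10 lack any improper symmetry element and so occur as enantiomeric pairs, giving 10 + 10 = 20 stereoisomers in total.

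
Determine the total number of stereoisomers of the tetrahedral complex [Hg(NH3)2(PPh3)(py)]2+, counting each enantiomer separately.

1

Only one geometric arrangement is possible.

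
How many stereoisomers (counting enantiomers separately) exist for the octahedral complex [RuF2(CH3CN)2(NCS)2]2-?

6

In an octahedral complex each vertex has one trans partner and four cis neighbours.
The distinct arrangements are (5 in all): F trans, CH3CN trans, NCS trans; F cis, CH3CN trans, NCS cis; F cis, CH3CN cis, NCS trans; F cis, CH3CN cis, NCS cis (chiral); F trans, CH3CN cis, NCS cis.
One of these lacks any improper symmetry element and so occurs as an enantiomeric pair, giving 5 + 1 = 6 stereoisomers in total.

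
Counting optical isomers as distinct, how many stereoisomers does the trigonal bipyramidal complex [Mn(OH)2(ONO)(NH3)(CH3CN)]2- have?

A trigonal bipyramid has two axial and three equatorial sites, which are chemically inequivalent.
Placing the ligands in turn and identifying arrangements related by rotation or reflection leaves 7 distinct geometric isomers.
Of these, 3 lack any improper symmetry element and so occur as enantiomeric pairs, giving 7 + 3 = 10 stereoisomers in total.

10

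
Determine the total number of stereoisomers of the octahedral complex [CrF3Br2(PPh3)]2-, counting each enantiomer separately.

3

There are 3 geometric isomers: F mer, Br trans; F fac, Br cis; F mer, Br cis.
Each arrangement has an internal mirror plane or centre of symmetry, so none is chiral.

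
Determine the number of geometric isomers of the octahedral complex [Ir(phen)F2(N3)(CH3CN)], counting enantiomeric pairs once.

Each phen is bidentate and must span two cis positions.
There are 4 geometric isomers: F cis (3 arrangements, 2 chiral); F trans.

4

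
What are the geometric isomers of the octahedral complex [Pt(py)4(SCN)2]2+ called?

cis and trans

In an octahedral complex each vertex has one trans partner and four cis neighbours.
Working through the distinct placements yields 2 geometric isomers: SCN trans; SCN cis.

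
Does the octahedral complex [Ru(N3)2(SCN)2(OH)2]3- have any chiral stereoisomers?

An octahedron has six vertices in three trans pairs; every non-trans pair is cis.
Working through the distinct placements yields 5 geometric isomers: N3 trans, SCN trans, OH trans; N3 trans, SCN cis, OH cis; N3 cis, SCN trans, OH cis; N3 cis, SCN cis, OH cis (chiral); N3 cis, SCN cis, OH trans.
One of these lacks any improper symmetry element and so occurs as an enantiomeric pair, giving 5 + 1 = 6 stereoisomers in total.

yes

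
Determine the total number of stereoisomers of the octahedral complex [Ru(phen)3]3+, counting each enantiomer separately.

Each phen is bidentate and must span two cis positions.
Only one geometric arrangement is possible; it has no improper symmetry element, so it exists as a pair of enantiomers (2 stereoisomers).

2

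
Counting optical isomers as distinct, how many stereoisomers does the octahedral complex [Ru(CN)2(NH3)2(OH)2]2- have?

The six octahedral sites form three mutually perpendicular trans pairs.
Working through the distinct placements yields 5 geometric isomers: CN trans, NH3 trans, OH trans; CN trans, NH3 cis, OH cis; CN cis, NH3 cis, OH trans; CN cis, NH3 cis, OH cis (chiral); CN cis, NH3 trans, OH cis.
One of these lacks any improper symmetry element and so occurs as an enantiomeric pair, giving 5 + 1 = 6 stereoisomers in total.

6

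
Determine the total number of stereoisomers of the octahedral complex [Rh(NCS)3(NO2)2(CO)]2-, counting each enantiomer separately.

Systematic placement gives 3 geometric isomers: NCS mer, NO2 trans; NCS fac, NO2 cis; NCS mer, NO2 cis.
Each arrangement has an internal mirror plane or centre of symmetry, so none is chiral.

3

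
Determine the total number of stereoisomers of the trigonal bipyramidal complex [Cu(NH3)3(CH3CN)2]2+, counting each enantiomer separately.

3

A trigonal bipyramid has two axial and three equatorial sites, which are chemically inequivalent.
There are 3 geometric isomers: CH3CN both axial; CH3CN one axial, one equatorial; CH3CN both equatorial.
Each arrangement has an internal mirror plane or centre of symmetry, so none is chiral.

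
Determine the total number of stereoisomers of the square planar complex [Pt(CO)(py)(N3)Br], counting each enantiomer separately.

Systematic placement gives 3 geometric isomers: (Br/N3 trans, CO/py trans); (Br/py trans, CO/N3 trans); (Br/CO trans, N3/py trans).
Each arrangement has an internal mirror plane or centre of symmetry, so none is chiral.

3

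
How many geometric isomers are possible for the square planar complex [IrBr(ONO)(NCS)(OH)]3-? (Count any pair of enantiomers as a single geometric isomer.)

In a square planar complex each vertex has one trans partner and two cis neighbours.
The distinct arrangements are (3 in all): (Br/OH trans, NCS/ONO trans); (Br/ONO trans, NCS/OH trans); (Br/NCS trans, OH/ONO trans).

3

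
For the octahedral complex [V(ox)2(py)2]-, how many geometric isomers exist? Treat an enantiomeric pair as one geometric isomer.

2

An octahedron has six vertices in three trans pairs; every non-trans pair is cis.
Each ox is bidentate and must span two cis positions.
The distinct arrangements are (2 in all): py trans; py cis (chiral).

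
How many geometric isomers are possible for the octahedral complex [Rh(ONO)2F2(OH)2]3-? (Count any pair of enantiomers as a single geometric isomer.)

5

There are 5 geometric isomers: ONO trans, F trans, OH trans; ONO cis, F trans, OH cis; ONO trans, F cis, OH cis; ONO cis, F cis, OH cis (chiral); ONO cis, F cis, OH trans.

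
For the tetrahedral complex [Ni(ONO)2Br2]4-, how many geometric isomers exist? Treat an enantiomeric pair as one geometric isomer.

All four vertices of a tetrahedron are equivalent and mutually adjacent, so cis/trans isomerism cannot arise.
Only one geometric arrangement is possible.

1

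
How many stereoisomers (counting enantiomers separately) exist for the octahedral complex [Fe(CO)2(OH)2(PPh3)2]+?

6

The six octahedral sites form three mutually perpendicular trans pairs.
Working through the distinct placements yields 5 geometric isomers: CO trans, OH trans, PPh3 trans; CO trans, OH cis, PPh3 cis; CO cis, OH cis, PPh3 trans; CO cis, OH cis, PPh3 cis (chiral); CO cis, OH trans, PPh3 cis.
One of these lacks any improper symmetry element and so occurs as an enantiomeric pair, giving 5 + 1 = 6 stereoisomers in total.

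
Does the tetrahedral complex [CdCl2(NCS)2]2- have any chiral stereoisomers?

Only one geometric arrangement is possible.

no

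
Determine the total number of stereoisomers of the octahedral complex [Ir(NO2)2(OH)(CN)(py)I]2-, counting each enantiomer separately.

15

The six octahedral sites form three mutually perpendicular trans pairs.
Systematic enumeration (placing each ligand type in turn and discarding arrangements equivalent by rotation or reflection) gives 9 geometric isomers.
Of these, 6 lack any improper symmetry element and so occur as enantiomeric pairs, giving 9 + 6 = 15 stereoisomers in total.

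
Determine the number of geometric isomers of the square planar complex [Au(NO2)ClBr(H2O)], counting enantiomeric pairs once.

In a square planar complex each vertex has one trans partner and two cis neighbours.
Working through the distinct placements yields 3 geometric isomers: (Br/H2O trans, Cl/NO2 trans); (Br/NO2 trans, Cl/H2O trans); (Br/Cl trans, H2O/NO2 trans).

3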